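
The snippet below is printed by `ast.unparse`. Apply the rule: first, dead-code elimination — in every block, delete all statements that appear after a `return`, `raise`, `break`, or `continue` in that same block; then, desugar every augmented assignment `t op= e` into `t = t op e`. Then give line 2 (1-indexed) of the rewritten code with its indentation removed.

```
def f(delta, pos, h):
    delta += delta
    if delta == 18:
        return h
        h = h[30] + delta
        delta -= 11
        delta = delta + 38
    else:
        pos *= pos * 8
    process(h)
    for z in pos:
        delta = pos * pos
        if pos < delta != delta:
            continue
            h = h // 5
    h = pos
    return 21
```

Transformed code:
def f(delta, pos, h):
    delta = delta + delta
    if delta == 18:
        return h
    else:
        pos = pos * (pos * 8)
    process(h)
    for z in pos:
        delta = pos * pos
        if pos < delta != delta:
            continue
    h = pos
    return 21

delta = delta + delta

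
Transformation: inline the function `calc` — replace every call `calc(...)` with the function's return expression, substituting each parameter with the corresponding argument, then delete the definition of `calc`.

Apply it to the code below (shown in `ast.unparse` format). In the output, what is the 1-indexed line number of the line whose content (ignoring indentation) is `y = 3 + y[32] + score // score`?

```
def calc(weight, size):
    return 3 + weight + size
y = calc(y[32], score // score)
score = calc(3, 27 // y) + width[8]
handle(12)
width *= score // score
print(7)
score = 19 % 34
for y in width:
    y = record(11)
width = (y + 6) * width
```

Transformed code:
y = 3 + y[32] + score // score
score = 3 + 3 + 27 // y + width[8]
handle(12)
width *= score // score
print(7)
score = 19 % 34
for y in width:
    y = record(11)
width = (y + 6) * width

1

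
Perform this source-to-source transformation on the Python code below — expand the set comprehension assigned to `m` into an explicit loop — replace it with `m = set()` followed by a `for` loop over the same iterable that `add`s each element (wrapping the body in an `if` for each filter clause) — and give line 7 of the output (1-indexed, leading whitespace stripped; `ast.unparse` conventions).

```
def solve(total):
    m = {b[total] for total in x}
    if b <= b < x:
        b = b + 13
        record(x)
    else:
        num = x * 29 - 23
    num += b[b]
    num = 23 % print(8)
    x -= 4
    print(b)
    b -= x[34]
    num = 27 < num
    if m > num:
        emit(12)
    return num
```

Transformed code:
def solve(total):
    m = set()
    for total in x:
        m.add(b[total])
    if b <= b < x:
        b = b + 13
        record(x)
    else:
        num = x * 29 - 23
    num += b[b]
    num = 23 % print(8)
    x -= 4
    print(b)
    b -= x[34]
    num = 27 < num
    if m > num:
        emit(12)
    return num

record(x)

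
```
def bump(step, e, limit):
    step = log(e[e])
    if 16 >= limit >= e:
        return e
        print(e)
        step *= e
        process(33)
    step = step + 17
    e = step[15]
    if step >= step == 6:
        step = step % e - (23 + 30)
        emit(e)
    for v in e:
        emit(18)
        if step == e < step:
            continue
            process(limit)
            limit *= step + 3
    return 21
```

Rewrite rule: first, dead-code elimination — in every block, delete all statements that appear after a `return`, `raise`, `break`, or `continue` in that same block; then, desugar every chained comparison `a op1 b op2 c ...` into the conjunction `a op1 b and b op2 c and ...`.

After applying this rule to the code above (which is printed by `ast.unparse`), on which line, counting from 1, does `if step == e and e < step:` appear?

Transformed code:
def bump(step, e, limit):
    step = log(e[e])
    if 16 >= limit and limit >= e:
        return e
    step = step + 17
    e = step[15]
    if step >= step and step == 6:
        step = step % e - (23 + 30)
        emit(e)
    for v in e:
        emit(18)
        if step == e and e < step:
            continue
    return 21

12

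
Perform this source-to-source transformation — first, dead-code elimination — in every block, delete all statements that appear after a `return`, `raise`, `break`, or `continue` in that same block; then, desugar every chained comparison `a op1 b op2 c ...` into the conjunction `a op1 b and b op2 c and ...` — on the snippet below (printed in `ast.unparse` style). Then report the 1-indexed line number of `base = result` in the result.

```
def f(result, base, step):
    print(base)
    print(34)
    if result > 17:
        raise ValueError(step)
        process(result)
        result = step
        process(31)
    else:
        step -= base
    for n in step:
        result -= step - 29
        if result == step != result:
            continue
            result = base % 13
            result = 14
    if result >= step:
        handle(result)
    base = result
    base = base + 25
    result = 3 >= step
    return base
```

Transformed code:
def f(result, base, step):
    print(base)
    print(34)
    if result > 17:
        raise ValueError(step)
    else:
        step -= base
    for n in step:
        result -= step - 29
        if result == step and step != result:
            continue
    if result >= step:
        handle(result)
    base = result
    base = base + 25
    result = 3 >= step
    return base

14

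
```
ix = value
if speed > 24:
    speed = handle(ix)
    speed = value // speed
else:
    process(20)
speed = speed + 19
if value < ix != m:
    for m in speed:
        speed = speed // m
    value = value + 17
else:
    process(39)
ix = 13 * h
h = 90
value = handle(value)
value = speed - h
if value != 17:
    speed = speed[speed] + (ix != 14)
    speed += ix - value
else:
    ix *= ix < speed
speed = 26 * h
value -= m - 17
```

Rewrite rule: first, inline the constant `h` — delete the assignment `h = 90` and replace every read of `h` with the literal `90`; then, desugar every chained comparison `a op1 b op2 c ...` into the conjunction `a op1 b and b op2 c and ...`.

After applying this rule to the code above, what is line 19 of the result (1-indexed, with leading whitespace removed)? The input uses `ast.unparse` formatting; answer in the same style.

speed += ix - value

Transformed code:
ix = value
if speed > 24:
    speed = handle(ix)
    speed = value // speed
else:
    process(20)
speed = speed + 19
if value < ix and ix != m:
    for m in speed:
        speed = speed // m
    value = value + 17
else:
    process(39)
ix = 13 * 90
value = handle(value)
value = speed - 90
if value != 17:
    speed = speed[speed] + (ix != 14)
    speed += ix - value
else:
    ix *= ix < speed
speed = 26 * 90
value -= m - 17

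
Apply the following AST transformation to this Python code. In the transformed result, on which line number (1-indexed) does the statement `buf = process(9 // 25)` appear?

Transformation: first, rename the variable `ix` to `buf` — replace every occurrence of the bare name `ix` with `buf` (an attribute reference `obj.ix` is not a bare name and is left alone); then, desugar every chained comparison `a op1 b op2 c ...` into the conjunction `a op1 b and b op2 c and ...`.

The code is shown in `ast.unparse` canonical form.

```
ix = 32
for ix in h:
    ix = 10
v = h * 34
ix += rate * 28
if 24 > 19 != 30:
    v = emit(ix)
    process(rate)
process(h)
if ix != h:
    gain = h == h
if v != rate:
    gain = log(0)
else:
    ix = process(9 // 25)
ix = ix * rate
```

15

Transformed code:
buf = 32
for buf in h:
    buf = 10
v = h * 34
buf += rate * 28
if 24 > 19 and 19 != 30:
    v = emit(buf)
    process(rate)
process(h)
if buf != h:
    gain = h == h
if v != rate:
    gain = log(0)
else:
    buf = process(9 // 25)
buf = buf * rate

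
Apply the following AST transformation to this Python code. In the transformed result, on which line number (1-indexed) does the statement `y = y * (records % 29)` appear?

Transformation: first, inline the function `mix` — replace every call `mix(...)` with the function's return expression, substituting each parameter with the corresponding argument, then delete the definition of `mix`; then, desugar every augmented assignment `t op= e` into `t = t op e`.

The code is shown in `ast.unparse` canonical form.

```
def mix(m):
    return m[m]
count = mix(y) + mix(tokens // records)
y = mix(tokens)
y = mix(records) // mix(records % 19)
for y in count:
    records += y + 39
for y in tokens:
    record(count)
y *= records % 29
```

8

Transformed code:
count = y[y] + (tokens // records)[tokens // records]
y = tokens[tokens]
y = records[records] // (records % 19)[records % 19]
for y in count:
    records = records + (y + 39)
for y in tokens:
    record(count)
y = y * (records % 29)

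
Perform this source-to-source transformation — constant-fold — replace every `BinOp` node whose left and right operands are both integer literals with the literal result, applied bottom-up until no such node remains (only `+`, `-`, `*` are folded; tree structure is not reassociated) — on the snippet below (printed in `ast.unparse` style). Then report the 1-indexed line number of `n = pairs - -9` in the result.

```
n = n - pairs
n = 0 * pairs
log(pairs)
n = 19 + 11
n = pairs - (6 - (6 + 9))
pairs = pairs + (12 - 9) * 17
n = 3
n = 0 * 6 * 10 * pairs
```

5

Transformed code:
n = n - pairs
n = 0 * pairs
log(pairs)
n = 30
n = pairs - -9
pairs = pairs + 51
n = 3
n = 0 * pairs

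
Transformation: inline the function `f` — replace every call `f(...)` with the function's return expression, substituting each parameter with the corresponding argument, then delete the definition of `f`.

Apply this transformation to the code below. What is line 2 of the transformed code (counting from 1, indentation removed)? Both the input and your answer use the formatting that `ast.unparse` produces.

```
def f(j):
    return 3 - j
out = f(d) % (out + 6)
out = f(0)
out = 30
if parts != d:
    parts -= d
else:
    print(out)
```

out = 3 - 0

Transformed code:
out = (3 - d) % (out + 6)
out = 3 - 0
out = 30
if parts != d:
    parts -= d
else:
    print(out)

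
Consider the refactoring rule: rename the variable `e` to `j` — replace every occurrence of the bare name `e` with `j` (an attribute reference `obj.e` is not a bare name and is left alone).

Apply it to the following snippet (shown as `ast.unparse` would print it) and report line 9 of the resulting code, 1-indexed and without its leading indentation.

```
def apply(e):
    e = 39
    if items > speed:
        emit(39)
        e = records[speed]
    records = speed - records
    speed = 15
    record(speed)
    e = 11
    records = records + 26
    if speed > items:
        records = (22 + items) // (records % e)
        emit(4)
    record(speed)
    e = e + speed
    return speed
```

Transformed code:
def apply(j):
    j = 39
    if items > speed:
        emit(39)
        j = records[speed]
    records = speed - records
    speed = 15
    record(speed)
    j = 11
    records = records + 26
    if speed > items:
        records = (22 + items) // (records % j)
        emit(4)
    record(speed)
    j = j + speed
    return speed

j = 11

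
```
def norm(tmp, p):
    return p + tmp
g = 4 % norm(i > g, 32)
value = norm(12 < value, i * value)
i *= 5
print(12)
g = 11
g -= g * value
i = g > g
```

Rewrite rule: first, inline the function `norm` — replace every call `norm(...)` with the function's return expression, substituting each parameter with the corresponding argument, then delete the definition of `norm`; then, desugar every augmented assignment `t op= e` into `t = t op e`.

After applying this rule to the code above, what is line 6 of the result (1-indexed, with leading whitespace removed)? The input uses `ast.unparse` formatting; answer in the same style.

Transformed code:
g = 4 % (32 + (i > g))
value = i * value + (12 < value)
i = i * 5
print(12)
g = 11
g = g - g * value
i = g > g

g = g - g * value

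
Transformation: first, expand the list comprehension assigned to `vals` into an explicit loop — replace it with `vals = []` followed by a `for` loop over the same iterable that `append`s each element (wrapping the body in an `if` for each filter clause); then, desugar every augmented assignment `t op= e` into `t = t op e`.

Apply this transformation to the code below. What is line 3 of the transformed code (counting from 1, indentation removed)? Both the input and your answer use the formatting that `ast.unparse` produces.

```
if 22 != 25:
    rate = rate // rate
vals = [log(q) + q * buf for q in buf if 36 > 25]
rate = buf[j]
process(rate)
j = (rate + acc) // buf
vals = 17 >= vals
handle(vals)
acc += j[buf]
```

vals = []

Transformed code:
if 22 != 25:
    rate = rate // rate
vals = []
for q in buf:
    if 36 > 25:
        vals.append(log(q) + q * buf)
rate = buf[j]
process(rate)
j = (rate + acc) // buf
vals = 17 >= vals
handle(vals)
acc = acc + j[buf]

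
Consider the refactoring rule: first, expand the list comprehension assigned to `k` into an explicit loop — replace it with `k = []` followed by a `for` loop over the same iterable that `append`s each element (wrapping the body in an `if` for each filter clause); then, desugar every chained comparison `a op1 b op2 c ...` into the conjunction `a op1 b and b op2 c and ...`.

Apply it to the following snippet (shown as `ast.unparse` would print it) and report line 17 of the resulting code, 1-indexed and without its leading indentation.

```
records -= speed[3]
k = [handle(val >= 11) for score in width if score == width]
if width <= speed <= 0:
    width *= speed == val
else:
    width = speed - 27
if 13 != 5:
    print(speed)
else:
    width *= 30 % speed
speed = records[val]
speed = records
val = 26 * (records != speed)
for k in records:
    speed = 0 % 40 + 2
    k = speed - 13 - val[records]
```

Transformed code:
records -= speed[3]
k = []
for score in width:
    if score == width:
        k.append(handle(val >= 11))
if width <= speed and speed <= 0:
    width *= speed == val
else:
    width = speed - 27
if 13 != 5:
    print(speed)
else:
    width *= 30 % speed
speed = records[val]
speed = records
val = 26 * (records != speed)
for k in records:
    speed = 0 % 40 + 2
    k = speed - 13 - val[records]

for k in records:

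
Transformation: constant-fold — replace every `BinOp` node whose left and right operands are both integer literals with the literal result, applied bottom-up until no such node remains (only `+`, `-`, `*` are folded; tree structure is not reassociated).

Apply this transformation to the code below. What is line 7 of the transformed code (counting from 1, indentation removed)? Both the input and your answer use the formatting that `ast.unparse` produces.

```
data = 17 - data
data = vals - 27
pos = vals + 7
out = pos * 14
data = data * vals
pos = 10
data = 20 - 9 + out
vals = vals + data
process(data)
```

Transformed code:
data = 17 - data
data = vals - 27
pos = vals + 7
out = pos * 14
data = data * vals
pos = 10
data = 11 + out
vals = vals + data
process(data)

data = 11 + out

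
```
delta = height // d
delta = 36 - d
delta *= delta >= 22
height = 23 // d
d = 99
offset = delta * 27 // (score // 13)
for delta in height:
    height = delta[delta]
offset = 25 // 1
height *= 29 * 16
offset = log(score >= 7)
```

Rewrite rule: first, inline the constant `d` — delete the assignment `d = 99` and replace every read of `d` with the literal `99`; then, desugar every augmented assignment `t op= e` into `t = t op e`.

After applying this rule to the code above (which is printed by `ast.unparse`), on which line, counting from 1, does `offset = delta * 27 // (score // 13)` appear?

Transformed code:
delta = height // 99
delta = 36 - 99
delta = delta * (delta >= 22)
height = 23 // 99
offset = delta * 27 // (score // 13)
for delta in height:
    height = delta[delta]
offset = 25 // 1
height = height * (29 * 16)
offset = log(score >= 7)

5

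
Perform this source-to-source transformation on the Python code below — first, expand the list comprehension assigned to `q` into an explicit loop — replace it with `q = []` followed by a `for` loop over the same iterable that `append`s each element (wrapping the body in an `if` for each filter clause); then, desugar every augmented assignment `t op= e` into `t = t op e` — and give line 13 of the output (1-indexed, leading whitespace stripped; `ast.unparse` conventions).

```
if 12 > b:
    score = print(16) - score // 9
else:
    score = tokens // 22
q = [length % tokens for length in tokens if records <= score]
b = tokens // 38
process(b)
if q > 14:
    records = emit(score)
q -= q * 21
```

Transformed code:
if 12 > b:
    score = print(16) - score // 9
else:
    score = tokens // 22
q = []
for length in tokens:
    if records <= score:
        q.append(length % tokens)
b = tokens // 38
process(b)
if q > 14:
    records = emit(score)
q = q - q * 21

q = q - q * 21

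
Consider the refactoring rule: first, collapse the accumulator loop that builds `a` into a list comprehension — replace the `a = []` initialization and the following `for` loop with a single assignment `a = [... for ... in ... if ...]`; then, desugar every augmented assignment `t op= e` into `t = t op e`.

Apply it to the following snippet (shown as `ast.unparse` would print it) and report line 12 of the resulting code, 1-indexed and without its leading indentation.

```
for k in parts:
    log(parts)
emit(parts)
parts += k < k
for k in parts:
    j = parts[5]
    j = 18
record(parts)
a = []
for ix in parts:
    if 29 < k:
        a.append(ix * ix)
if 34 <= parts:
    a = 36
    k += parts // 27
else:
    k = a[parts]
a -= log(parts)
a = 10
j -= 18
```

k = k + parts // 27

Transformed code:
for k in parts:
    log(parts)
emit(parts)
parts = parts + (k < k)
for k in parts:
    j = parts[5]
    j = 18
record(parts)
a = [ix * ix for ix in parts if 29 < k]
if 34 <= parts:
    a = 36
    k = k + parts // 27
else:
    k = a[parts]
a = a - log(parts)
a = 10
j = j - 18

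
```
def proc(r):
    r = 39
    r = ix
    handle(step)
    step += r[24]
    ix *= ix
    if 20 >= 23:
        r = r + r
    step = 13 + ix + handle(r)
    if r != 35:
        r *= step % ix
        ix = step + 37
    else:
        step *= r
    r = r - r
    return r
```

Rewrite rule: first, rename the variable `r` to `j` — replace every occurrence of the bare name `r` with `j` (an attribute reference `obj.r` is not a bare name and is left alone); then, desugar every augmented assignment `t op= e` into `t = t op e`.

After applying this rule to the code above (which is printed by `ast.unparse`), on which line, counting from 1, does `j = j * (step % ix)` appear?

Transformed code:
def proc(j):
    j = 39
    j = ix
    handle(step)
    step = step + j[24]
    ix = ix * ix
    if 20 >= 23:
        j = j + j
    step = 13 + ix + handle(j)
    if j != 35:
        j = j * (step % ix)
        ix = step + 37
    else:
        step = step * j
    j = j - j
    return j

11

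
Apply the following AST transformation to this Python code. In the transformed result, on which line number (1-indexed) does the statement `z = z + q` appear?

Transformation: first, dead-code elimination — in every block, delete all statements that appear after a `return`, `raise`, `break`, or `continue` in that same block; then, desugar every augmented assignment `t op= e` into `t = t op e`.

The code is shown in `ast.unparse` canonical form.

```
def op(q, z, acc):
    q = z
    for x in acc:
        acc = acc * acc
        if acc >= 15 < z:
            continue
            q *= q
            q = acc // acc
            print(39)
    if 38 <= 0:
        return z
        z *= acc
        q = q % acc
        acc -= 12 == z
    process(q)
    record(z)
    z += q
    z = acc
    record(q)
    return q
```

Transformed code:
def op(q, z, acc):
    q = z
    for x in acc:
        acc = acc * acc
        if acc >= 15 < z:
            continue
    if 38 <= 0:
        return z
    process(q)
    record(z)
    z = z + q
    z = acc
    record(q)
    return q

11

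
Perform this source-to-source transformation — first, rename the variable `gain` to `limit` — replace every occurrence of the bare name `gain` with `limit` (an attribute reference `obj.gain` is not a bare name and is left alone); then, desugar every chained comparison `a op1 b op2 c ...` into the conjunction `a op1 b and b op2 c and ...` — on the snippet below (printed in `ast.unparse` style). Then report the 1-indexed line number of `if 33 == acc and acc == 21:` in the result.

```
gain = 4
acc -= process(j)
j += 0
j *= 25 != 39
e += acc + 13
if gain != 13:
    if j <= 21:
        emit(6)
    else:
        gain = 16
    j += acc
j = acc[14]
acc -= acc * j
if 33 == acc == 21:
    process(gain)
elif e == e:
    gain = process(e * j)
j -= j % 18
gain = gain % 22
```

Transformed code:
limit = 4
acc -= process(j)
j += 0
j *= 25 != 39
e += acc + 13
if limit != 13:
    if j <= 21:
        emit(6)
    else:
        limit = 16
    j += acc
j = acc[14]
acc -= acc * j
if 33 == acc and acc == 21:
    process(limit)
elif e == e:
    limit = process(e * j)
j -= j % 18
limit = limit % 22

14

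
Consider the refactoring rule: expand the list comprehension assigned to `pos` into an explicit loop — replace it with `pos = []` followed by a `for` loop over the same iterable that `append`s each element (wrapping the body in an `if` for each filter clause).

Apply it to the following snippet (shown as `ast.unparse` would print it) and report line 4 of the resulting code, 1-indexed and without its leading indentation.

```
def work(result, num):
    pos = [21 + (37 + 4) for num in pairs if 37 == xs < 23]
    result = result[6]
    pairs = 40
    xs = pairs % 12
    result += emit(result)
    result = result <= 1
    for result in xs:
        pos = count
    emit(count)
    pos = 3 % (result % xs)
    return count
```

if 37 == xs < 23:

Transformed code:
def work(result, num):
    pos = []
    for num in pairs:
        if 37 == xs < 23:
            pos.append(21 + (37 + 4))
    result = result[6]
    pairs = 40
    xs = pairs % 12
    result += emit(result)
    result = result <= 1
    for result in xs:
        pos = count
    emit(count)
    pos = 3 % (result % xs)
    return count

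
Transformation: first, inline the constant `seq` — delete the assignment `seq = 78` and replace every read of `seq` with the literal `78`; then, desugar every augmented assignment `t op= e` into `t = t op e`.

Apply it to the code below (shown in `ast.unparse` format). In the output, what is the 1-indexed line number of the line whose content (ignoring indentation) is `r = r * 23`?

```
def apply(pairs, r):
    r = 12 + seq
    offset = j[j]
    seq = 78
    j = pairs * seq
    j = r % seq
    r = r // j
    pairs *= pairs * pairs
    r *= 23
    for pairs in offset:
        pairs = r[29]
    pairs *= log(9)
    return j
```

8

Transformed code:
def apply(pairs, r):
    r = 12 + 78
    offset = j[j]
    j = pairs * 78
    j = r % 78
    r = r // j
    pairs = pairs * (pairs * pairs)
    r = r * 23
    for pairs in offset:
        pairs = r[29]
    pairs = pairs * log(9)
    return j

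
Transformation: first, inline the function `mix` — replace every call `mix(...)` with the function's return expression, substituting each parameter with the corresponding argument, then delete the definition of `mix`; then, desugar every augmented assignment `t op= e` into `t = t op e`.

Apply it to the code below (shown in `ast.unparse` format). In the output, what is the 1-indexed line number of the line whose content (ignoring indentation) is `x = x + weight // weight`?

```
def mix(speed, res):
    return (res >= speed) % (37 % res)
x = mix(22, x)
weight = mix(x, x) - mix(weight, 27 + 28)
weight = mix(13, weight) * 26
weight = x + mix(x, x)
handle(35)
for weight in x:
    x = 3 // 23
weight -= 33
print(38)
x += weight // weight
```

Transformed code:
x = (x >= 22) % (37 % x)
weight = (x >= x) % (37 % x) - (27 + 28 >= weight) % (37 % (27 + 28))
weight = (weight >= 13) % (37 % weight) * 26
weight = x + (x >= x) % (37 % x)
handle(35)
for weight in x:
    x = 3 // 23
weight = weight - 33
print(38)
x = x + weight // weight

10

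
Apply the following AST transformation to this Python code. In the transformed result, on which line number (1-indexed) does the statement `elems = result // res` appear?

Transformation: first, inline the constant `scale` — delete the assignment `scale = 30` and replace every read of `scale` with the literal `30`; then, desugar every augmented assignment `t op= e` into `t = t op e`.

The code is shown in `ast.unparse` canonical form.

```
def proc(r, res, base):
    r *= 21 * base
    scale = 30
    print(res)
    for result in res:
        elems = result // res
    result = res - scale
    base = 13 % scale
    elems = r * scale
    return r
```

5

Transformed code:
def proc(r, res, base):
    r = r * (21 * base)
    print(res)
    for result in res:
        elems = result // res
    result = res - 30
    base = 13 % 30
    elems = r * 30
    return r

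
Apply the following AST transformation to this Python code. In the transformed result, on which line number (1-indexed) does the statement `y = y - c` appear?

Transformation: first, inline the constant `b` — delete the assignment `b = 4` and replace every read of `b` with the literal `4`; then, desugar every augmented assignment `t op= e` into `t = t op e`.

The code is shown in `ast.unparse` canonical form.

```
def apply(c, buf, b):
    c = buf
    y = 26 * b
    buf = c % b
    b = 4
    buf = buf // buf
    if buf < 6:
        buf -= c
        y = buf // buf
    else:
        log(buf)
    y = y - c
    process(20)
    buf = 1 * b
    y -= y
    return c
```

11

Transformed code:
def apply(c, buf, b):
    c = buf
    y = 26 * 4
    buf = c % 4
    buf = buf // buf
    if buf < 6:
        buf = buf - c
        y = buf // buf
    else:
        log(buf)
    y = y - c
    process(20)
    buf = 1 * 4
    y = y - y
    return c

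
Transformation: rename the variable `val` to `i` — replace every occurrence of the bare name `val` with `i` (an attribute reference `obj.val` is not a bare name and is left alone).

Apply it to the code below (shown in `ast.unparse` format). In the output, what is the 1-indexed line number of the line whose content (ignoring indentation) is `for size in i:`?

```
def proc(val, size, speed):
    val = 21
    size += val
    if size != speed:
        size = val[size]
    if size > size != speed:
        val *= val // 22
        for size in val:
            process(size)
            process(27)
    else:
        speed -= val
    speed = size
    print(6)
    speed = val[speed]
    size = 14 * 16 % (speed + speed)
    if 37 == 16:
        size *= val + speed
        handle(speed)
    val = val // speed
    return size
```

8

Transformed code:
def proc(i, size, speed):
    i = 21
    size += i
    if size != speed:
        size = i[size]
    if size > size != speed:
        i *= i // 22
        for size in i:
            process(size)
            process(27)
    else:
        speed -= i
    speed = size
    print(6)
    speed = i[speed]
    size = 14 * 16 % (speed + speed)
    if 37 == 16:
        size *= i + speed
        handle(speed)
    i = i // speed
    return size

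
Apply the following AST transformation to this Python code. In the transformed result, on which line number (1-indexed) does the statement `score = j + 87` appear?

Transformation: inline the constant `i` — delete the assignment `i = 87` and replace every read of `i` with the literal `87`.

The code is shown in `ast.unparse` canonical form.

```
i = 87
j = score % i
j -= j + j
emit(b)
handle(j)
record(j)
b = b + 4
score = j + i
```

Transformed code:
j = score % 87
j -= j + j
emit(b)
handle(j)
record(j)
b = b + 4
score = j + 87

7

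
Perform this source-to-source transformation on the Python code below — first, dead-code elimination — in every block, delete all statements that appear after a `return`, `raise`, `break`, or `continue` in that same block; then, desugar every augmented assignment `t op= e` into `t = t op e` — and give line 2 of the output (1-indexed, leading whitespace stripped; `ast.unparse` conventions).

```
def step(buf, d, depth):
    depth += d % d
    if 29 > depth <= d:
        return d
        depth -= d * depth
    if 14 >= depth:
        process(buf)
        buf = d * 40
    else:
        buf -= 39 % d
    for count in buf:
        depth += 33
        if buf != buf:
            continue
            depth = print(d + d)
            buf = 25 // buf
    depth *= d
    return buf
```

depth = depth + d % d

Transformed code:
def step(buf, d, depth):
    depth = depth + d % d
    if 29 > depth <= d:
        return d
    if 14 >= depth:
        process(buf)
        buf = d * 40
    else:
        buf = buf - 39 % d
    for count in buf:
        depth = depth + 33
        if buf != buf:
            continue
    depth = depth * d
    return buf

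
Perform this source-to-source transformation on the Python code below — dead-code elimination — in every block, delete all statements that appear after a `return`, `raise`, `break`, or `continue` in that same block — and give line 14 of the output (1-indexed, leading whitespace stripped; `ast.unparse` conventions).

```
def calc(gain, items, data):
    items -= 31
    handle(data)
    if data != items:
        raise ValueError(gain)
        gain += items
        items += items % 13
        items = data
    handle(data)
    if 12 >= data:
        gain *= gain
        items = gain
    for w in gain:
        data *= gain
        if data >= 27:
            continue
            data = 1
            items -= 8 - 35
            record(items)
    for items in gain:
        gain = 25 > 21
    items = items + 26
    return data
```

for items in gain:

Transformed code:
def calc(gain, items, data):
    items -= 31
    handle(data)
    if data != items:
        raise ValueError(gain)
    handle(data)
    if 12 >= data:
        gain *= gain
        items = gain
    for w in gain:
        data *= gain
        if data >= 27:
            continue
    for items in gain:
        gain = 25 > 21
    items = items + 26
    return data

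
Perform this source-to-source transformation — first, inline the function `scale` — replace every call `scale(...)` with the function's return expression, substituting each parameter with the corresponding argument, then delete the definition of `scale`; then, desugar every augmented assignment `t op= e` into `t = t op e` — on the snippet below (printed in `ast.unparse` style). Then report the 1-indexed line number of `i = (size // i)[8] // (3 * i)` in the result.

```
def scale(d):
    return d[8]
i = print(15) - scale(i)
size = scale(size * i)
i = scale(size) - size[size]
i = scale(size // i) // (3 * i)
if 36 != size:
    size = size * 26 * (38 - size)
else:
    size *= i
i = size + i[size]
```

Transformed code:
i = print(15) - i[8]
size = (size * i)[8]
i = size[8] - size[size]
i = (size // i)[8] // (3 * i)
if 36 != size:
    size = size * 26 * (38 - size)
else:
    size = size * i
i = size + i[size]

4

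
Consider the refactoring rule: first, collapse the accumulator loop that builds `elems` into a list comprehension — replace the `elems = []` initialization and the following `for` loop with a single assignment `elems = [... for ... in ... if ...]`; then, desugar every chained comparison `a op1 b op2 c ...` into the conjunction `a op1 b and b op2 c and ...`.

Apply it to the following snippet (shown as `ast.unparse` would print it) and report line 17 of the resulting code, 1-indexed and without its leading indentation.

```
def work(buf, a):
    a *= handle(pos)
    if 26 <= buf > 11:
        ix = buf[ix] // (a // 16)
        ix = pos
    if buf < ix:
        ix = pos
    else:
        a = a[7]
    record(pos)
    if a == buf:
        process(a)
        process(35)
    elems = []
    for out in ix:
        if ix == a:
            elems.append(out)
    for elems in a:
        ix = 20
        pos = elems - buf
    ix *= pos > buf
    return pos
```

pos = elems - buf

Transformed code:
def work(buf, a):
    a *= handle(pos)
    if 26 <= buf and buf > 11:
        ix = buf[ix] // (a // 16)
        ix = pos
    if buf < ix:
        ix = pos
    else:
        a = a[7]
    record(pos)
    if a == buf:
        process(a)
        process(35)
    elems = [out for out in ix if ix == a]
    for elems in a:
        ix = 20
        pos = elems - buf
    ix *= pos > buf
    return pos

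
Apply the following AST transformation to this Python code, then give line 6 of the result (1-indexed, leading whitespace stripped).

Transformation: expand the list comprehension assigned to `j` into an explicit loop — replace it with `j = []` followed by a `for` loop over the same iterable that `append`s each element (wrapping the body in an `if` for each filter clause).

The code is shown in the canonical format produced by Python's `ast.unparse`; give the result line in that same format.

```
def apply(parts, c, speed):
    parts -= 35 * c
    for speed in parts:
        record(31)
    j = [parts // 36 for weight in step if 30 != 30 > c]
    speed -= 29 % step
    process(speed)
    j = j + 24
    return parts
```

for weight in step:

Transformed code:
def apply(parts, c, speed):
    parts -= 35 * c
    for speed in parts:
        record(31)
    j = []
    for weight in step:
        if 30 != 30 > c:
            j.append(parts // 36)
    speed -= 29 % step
    process(speed)
    j = j + 24
    return parts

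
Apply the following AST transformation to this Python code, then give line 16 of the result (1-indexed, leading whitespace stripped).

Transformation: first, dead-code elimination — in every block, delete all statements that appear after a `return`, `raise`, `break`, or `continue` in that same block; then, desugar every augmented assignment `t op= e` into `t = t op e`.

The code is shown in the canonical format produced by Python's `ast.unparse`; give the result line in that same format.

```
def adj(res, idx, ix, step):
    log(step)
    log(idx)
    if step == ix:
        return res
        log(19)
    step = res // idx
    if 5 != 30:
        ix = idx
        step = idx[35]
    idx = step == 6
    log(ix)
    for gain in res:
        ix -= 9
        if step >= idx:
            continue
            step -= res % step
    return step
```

Transformed code:
def adj(res, idx, ix, step):
    log(step)
    log(idx)
    if step == ix:
        return res
    step = res // idx
    if 5 != 30:
        ix = idx
        step = idx[35]
    idx = step == 6
    log(ix)
    for gain in res:
        ix = ix - 9
        if step >= idx:
            continue
    return step

return step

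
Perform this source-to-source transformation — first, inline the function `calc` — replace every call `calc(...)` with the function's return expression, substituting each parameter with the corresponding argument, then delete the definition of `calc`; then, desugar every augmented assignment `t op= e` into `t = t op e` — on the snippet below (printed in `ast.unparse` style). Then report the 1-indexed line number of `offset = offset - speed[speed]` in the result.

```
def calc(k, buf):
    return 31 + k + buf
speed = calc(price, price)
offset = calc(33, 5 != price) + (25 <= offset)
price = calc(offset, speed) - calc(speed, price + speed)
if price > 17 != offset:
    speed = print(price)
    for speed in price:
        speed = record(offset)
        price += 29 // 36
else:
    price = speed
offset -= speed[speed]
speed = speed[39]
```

11

Transformed code:
speed = 31 + price + price
offset = 31 + 33 + (5 != price) + (25 <= offset)
price = 31 + offset + speed - (31 + speed + (price + speed))
if price > 17 != offset:
    speed = print(price)
    for speed in price:
        speed = record(offset)
        price = price + 29 // 36
else:
    price = speed
offset = offset - speed[speed]
speed = speed[39]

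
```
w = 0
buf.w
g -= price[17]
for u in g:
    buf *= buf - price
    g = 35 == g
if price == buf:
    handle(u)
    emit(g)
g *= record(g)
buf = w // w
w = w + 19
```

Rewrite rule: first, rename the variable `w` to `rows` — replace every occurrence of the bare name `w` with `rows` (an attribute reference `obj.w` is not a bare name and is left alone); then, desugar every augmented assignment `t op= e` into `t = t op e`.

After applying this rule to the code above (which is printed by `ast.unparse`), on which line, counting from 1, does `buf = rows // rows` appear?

Transformed code:
rows = 0
buf.w
g = g - price[17]
for u in g:
    buf = buf * (buf - price)
    g = 35 == g
if price == buf:
    handle(u)
    emit(g)
g = g * record(g)
buf = rows // rows
rows = rows + 19

11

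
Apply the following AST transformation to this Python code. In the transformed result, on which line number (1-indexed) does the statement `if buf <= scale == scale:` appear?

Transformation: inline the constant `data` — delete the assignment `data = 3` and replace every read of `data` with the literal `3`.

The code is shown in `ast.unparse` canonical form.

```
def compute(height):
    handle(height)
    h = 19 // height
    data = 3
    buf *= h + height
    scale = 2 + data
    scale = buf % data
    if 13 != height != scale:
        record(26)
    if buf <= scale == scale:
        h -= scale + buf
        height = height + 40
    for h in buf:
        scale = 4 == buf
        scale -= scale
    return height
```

9

Transformed code:
def compute(height):
    handle(height)
    h = 19 // height
    buf *= h + height
    scale = 2 + 3
    scale = buf % 3
    if 13 != height != scale:
        record(26)
    if buf <= scale == scale:
        h -= scale + buf
        height = height + 40
    for h in buf:
        scale = 4 == buf
        scale -= scale
    return height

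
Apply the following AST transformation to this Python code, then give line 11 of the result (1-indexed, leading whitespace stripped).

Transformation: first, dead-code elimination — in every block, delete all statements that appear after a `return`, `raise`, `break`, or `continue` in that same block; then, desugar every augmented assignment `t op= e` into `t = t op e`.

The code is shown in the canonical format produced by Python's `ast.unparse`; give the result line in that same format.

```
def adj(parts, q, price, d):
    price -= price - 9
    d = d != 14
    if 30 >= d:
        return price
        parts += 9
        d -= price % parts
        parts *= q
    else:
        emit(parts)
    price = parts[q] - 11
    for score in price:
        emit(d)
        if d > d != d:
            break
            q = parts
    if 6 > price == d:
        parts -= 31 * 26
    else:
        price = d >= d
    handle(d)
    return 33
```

if d > d != d:

Transformed code:
def adj(parts, q, price, d):
    price = price - (price - 9)
    d = d != 14
    if 30 >= d:
        return price
    else:
        emit(parts)
    price = parts[q] - 11
    for score in price:
        emit(d)
        if d > d != d:
            break
    if 6 > price == d:
        parts = parts - 31 * 26
    else:
        price = d >= d
    handle(d)
    return 33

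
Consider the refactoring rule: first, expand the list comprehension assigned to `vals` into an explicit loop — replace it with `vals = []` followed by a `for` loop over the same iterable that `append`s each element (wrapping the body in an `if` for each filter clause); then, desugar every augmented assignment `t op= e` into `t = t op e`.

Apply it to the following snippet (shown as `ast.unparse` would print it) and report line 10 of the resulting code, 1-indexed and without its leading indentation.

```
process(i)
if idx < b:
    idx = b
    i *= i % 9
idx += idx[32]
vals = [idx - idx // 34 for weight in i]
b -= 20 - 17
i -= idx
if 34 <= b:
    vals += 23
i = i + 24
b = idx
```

Transformed code:
process(i)
if idx < b:
    idx = b
    i = i * (i % 9)
idx = idx + idx[32]
vals = []
for weight in i:
    vals.append(idx - idx // 34)
b = b - (20 - 17)
i = i - idx
if 34 <= b:
    vals = vals + 23
i = i + 24
b = idx

i = i - idx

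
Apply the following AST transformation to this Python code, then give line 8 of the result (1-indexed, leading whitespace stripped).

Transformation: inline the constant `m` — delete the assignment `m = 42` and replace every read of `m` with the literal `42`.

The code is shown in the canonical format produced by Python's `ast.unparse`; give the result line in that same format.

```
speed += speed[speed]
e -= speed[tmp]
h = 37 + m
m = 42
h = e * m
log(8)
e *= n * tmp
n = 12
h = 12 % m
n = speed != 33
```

Transformed code:
speed += speed[speed]
e -= speed[tmp]
h = 37 + 42
h = e * 42
log(8)
e *= n * tmp
n = 12
h = 12 % 42
n = speed != 33

h = 12 % 42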